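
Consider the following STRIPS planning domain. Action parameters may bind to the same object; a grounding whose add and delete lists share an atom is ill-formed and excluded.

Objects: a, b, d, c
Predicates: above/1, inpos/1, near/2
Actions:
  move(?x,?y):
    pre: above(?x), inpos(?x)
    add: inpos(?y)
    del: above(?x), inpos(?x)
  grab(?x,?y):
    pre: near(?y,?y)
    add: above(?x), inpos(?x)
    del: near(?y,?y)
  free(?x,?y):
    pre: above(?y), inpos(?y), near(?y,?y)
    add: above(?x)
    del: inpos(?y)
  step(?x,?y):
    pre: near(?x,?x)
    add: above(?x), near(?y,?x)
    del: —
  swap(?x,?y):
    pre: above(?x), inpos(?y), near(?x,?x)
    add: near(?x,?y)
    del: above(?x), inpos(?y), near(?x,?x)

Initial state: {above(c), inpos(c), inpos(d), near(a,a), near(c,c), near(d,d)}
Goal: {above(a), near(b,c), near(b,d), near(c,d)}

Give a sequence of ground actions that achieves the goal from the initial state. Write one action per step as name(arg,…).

grab(a,a); step(d,b); step(d,c); step(c,b)

1. grab(a,a)  →  {above(a), above(c), inpos(a), inpos(c), inpos(d), near(c,c), near(d,d)}
2. step(d,b)  →  {above(a), above(c), above(d), inpos(a), inpos(c), inpos(d), near(b,d), near(c,c), near(d,d)}
3. step(d,c)  →  {above(a), above(c), above(d), inpos(a), inpos(c), inpos(d), near(b,d), near(c,c), near(c,d), near(d,d)}
4. step(c,b)  →  {above(a), above(c), above(d), inpos(a), inpos(c), inpos(d), near(b,c), near(b,d), near(c,c), near(c,d), near(d,d)}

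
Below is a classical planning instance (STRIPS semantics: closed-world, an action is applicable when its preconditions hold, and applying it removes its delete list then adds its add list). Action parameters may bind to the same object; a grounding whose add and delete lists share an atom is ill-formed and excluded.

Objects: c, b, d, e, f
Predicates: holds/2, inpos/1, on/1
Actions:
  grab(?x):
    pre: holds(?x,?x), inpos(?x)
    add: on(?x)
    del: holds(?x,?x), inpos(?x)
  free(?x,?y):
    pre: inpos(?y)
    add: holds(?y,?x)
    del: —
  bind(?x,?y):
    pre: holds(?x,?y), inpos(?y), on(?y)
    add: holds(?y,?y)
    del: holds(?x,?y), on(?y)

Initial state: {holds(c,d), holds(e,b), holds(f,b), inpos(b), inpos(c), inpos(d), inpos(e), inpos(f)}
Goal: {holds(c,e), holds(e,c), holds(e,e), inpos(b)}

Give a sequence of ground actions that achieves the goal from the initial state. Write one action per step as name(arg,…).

free(c,e); free(e,c); free(e,e)

1. free(c,e)  →  {holds(c,d), holds(e,b), holds(e,c), holds(f,b), inpos(b), inpos(c), inpos(d), inpos(e), inpos(f)}
2. free(e,c)  →  {holds(c,d), holds(c,e), holds(e,b), holds(e,c), holds(f,b), inpos(b), inpos(c), inpos(d), inpos(e), inpos(f)}
3. free(e,e)  →  {holds(c,d), holds(c,e), holds(e,b), holds(e,c), holds(e,e), holds(f,b), inpos(b), inpos(c), inpos(d), inpos(e), inpos(f)}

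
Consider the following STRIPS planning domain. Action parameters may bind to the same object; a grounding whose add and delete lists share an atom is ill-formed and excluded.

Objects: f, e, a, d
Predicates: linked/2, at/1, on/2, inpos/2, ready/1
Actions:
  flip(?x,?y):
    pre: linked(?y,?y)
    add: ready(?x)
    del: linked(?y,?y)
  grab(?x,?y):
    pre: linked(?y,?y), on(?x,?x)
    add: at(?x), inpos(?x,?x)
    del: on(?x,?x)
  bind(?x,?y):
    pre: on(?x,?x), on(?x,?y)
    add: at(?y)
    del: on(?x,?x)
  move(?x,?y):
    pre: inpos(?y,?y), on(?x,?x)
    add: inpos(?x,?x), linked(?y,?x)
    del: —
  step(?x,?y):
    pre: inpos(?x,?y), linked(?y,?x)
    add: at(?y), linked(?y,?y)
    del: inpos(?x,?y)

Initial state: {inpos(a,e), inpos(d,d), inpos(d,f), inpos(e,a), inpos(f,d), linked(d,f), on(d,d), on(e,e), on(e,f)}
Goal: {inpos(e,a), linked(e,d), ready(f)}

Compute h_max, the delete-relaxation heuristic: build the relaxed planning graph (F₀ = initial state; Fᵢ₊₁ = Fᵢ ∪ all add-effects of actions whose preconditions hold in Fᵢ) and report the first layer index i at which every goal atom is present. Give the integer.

F0 = init (9 atoms)
F1 = F0 ∪ {at(d), at(e), at(f), inpos(e,e), linked(d,d), linked(d,e)}  (15 atoms)
F2 = F1 ∪ {linked(e,d), linked(e,e), ready(a), ready(d), ready(e), ready(f)}  (21 atoms)
goal ⊆ F2  ⇒  h_max = 2

2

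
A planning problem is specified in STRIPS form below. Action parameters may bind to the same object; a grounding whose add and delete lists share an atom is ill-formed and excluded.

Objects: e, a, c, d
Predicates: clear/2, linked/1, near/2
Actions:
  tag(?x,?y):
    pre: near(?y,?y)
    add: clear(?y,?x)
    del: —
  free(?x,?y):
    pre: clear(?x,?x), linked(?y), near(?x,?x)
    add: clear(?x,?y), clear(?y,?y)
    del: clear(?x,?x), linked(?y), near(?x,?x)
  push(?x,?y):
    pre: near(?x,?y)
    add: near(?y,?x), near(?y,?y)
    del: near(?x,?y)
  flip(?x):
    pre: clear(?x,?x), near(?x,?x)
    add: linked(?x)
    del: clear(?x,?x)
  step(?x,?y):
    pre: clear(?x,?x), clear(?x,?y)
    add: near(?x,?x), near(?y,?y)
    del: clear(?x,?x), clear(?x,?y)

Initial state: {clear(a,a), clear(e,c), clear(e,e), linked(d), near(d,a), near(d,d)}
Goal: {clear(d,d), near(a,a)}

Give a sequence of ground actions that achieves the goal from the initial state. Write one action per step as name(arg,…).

1. tag(d,d)  →  {clear(a,a), clear(d,d), clear(e,c), clear(e,e), linked(d), near(d,a), near(d,d)}
2. push(d,a)  →  {clear(a,a), clear(d,d), clear(e,c), clear(e,e), linked(d), near(a,a), near(a,d), near(d,d)}

tag(d,d); push(d,a)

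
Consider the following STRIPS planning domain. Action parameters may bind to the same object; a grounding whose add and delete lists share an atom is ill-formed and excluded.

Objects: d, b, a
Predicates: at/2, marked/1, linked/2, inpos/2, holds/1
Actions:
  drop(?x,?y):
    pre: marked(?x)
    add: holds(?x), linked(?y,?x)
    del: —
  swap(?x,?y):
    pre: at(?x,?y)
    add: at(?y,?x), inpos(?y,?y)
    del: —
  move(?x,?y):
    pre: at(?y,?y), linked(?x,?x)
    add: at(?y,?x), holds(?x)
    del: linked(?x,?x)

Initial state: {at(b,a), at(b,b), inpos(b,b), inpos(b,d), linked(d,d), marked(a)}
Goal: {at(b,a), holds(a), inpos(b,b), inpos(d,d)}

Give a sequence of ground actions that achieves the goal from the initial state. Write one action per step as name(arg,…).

1. drop(a,d)  →  {at(b,a), at(b,b), holds(a), inpos(b,b), inpos(b,d), linked(d,a), linked(d,d), marked(a)}
2. move(d,b)  →  {at(b,a), at(b,b), at(b,d), holds(a), holds(d), inpos(b,b), inpos(b,d), linked(d,a), marked(a)}
3. swap(b,d)  →  {at(b,a), at(b,b), at(b,d), at(d,b), holds(a), holds(d), inpos(b,b), inpos(b,d), inpos(d,d), linked(d,a), marked(a)}

drop(a,d); move(d,b); swap(b,d)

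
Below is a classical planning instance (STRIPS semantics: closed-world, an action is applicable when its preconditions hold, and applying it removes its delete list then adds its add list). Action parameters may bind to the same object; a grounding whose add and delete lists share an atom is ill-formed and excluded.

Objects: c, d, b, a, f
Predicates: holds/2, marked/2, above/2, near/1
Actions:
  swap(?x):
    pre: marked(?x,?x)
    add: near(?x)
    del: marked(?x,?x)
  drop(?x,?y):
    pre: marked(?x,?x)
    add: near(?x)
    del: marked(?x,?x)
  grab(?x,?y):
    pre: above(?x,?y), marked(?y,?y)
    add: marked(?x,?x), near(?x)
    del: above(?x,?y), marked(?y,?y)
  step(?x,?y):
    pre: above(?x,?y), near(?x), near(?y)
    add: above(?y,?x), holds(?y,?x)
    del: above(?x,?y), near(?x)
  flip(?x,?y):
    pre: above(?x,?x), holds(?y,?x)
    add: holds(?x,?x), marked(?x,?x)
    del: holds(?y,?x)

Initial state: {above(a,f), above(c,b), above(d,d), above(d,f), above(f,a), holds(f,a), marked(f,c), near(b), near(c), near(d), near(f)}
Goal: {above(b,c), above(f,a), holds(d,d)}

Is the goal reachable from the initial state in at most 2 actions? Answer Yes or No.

1. step(c,b)  →  {above(a,f), above(b,c), above(d,d), above(d,f), above(f,a), holds(b,c), holds(f,a), marked(f,c), near(b), near(d), near(f)}
2. step(d,f)  →  {above(a,f), above(b,c), above(d,d), above(f,a), above(f,d), holds(b,c), holds(f,a), holds(f,d), marked(f,c), near(b), near(f)}
3. flip(d,f)  →  {above(a,f), above(b,c), above(d,d), above(f,a), above(f,d), holds(b,c), holds(d,d), holds(f,a), marked(d,d), marked(f,c), near(b), near(f)}
optimal plan length = 3; 3 > 2

No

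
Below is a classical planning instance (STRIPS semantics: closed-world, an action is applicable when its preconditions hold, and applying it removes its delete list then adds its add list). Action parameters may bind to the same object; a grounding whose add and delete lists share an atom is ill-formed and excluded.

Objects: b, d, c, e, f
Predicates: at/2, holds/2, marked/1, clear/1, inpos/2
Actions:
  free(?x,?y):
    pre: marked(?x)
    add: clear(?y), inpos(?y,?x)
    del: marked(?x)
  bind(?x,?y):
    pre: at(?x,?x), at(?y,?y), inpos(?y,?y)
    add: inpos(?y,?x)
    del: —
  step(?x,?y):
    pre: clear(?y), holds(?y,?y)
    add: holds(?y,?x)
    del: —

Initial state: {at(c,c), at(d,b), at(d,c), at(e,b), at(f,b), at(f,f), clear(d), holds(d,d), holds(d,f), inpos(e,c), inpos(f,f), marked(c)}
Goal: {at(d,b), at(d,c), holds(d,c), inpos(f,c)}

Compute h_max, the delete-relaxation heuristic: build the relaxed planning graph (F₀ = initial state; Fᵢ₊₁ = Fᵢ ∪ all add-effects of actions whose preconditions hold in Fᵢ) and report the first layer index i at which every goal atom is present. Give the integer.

F0 = init (12 atoms)
F1 = F0 ∪ {clear(b), clear(c), clear(e), clear(f), holds(d,b), holds(d,c), holds(d,e), inpos(b,c), inpos(c,c), inpos(d,c), inpos(f,c)}  (23 atoms)
goal ⊆ F1  ⇒  h_max = 1

1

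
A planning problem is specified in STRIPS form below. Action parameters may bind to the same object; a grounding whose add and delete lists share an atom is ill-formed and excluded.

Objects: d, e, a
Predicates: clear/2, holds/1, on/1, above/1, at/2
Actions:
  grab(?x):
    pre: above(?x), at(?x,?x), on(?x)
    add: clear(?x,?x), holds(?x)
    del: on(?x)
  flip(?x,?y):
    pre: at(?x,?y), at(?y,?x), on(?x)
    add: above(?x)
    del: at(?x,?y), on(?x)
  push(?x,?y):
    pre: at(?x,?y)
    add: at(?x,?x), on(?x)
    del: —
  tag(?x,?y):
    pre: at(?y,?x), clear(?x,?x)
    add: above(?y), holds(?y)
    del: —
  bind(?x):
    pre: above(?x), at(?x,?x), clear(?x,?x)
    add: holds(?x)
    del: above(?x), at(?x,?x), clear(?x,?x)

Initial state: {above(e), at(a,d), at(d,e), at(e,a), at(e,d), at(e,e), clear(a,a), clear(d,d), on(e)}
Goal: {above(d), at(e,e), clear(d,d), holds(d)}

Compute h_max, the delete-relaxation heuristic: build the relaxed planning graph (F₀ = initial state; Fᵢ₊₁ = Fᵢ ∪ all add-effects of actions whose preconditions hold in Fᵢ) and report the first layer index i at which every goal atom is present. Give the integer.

F0 = init (9 atoms)
F1 = F0 ∪ {above(a), at(a,a), at(d,d), clear(e,e), holds(a), holds(e), on(a), on(d)}  (17 atoms)
F2 = F1 ∪ {above(d), holds(d)}  (19 atoms)
goal ⊆ F2  ⇒  h_max = 2

2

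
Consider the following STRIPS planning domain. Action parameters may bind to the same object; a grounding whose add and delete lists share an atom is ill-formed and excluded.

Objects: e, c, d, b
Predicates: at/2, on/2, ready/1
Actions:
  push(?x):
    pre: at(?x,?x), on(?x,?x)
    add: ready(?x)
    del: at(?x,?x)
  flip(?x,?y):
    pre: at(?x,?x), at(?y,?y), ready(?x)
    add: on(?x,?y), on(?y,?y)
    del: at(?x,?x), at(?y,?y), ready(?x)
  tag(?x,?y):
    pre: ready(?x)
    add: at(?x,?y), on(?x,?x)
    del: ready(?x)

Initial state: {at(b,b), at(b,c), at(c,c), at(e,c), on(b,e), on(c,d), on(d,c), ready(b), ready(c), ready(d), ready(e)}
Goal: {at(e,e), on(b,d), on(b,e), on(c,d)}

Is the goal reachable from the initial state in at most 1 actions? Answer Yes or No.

1. tag(e,e)  →  {at(b,b), at(b,c), at(c,c), at(e,c), at(e,e), on(b,e), on(c,d), on(d,c), on(e,e), ready(b), ready(c), ready(d)}
2. tag(d,d)  →  {at(b,b), at(b,c), at(c,c), at(d,d), at(e,c), at(e,e), on(b,e), on(c,d), on(d,c), on(d,d), on(e,e), ready(b), ready(c)}
3. flip(b,d)  →  {at(b,c), at(c,c), at(e,c), at(e,e), on(b,d), on(b,e), on(c,d), on(d,c), on(d,d), on(e,e), ready(c)}
optimal plan length = 3; 3 > 1

No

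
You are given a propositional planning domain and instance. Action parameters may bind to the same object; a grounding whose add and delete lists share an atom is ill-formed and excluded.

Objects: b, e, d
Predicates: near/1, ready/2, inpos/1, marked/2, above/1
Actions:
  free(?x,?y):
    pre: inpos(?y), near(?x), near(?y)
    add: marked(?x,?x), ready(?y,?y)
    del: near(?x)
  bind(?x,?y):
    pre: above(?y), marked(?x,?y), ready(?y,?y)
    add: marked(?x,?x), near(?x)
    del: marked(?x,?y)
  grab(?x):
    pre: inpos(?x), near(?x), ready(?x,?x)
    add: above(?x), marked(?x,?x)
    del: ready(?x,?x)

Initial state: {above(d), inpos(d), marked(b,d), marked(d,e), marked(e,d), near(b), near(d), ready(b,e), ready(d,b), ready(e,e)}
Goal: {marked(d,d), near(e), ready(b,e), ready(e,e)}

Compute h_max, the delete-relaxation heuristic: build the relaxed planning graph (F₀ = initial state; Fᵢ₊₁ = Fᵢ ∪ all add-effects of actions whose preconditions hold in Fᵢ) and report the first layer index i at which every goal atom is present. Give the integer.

2

F0 = init (10 atoms)
F1 = F0 ∪ {marked(b,b), marked(d,d), ready(d,d)}  (13 atoms)
F2 = F1 ∪ {marked(e,e), near(e)}  (15 atoms)
goal ⊆ F2  ⇒  h_max = 2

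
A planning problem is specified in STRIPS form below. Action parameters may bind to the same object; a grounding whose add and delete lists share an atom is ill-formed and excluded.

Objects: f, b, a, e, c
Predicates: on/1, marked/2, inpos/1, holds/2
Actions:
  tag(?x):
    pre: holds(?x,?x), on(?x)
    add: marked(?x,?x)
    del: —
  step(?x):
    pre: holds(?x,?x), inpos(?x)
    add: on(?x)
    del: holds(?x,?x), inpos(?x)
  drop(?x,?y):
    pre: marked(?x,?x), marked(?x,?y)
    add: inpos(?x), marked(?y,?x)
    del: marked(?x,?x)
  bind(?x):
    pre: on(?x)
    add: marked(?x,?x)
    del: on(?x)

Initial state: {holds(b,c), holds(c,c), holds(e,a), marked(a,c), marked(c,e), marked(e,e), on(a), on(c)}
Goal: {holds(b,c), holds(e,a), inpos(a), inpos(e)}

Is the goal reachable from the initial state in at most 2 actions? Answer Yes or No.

No

1. tag(c)  →  {holds(b,c), holds(c,c), holds(e,a), marked(a,c), marked(c,c), marked(c,e), marked(e,e), on(a), on(c)}
2. drop(c,e)  →  {holds(b,c), holds(c,c), holds(e,a), inpos(c), marked(a,c), marked(c,e), marked(e,c), marked(e,e), on(a), on(c)}
3. drop(e,c)  →  {holds(b,c), holds(c,c), holds(e,a), inpos(c), inpos(e), marked(a,c), marked(c,e), marked(e,c), on(a), on(c)}
4. bind(a)  →  {holds(b,c), holds(c,c), holds(e,a), inpos(c), inpos(e), marked(a,a), marked(a,c), marked(c,e), marked(e,c), on(c)}
5. drop(a,c)  →  {holds(b,c), holds(c,c), holds(e,a), inpos(a), inpos(c), inpos(e), marked(a,c), marked(c,a), marked(c,e), marked(e,c), on(c)}
optimal plan length = 5; 5 > 2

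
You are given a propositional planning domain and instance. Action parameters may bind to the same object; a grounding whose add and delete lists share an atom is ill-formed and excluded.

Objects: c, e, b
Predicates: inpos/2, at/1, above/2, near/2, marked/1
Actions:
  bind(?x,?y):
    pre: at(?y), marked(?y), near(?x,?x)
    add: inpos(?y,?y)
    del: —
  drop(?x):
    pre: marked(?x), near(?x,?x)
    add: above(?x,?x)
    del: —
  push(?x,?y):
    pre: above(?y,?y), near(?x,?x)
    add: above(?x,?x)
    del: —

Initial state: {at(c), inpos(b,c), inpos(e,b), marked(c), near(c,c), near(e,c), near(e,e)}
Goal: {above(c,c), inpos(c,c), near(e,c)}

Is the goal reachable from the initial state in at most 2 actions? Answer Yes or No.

1. bind(c,c)  →  {at(c), inpos(b,c), inpos(c,c), inpos(e,b), marked(c), near(c,c), near(e,c), near(e,e)}
2. drop(c)  →  {above(c,c), at(c), inpos(b,c), inpos(c,c), inpos(e,b), marked(c), near(c,c), near(e,c), near(e,e)}
optimal plan length = 2; 2 ≤ 2

Yes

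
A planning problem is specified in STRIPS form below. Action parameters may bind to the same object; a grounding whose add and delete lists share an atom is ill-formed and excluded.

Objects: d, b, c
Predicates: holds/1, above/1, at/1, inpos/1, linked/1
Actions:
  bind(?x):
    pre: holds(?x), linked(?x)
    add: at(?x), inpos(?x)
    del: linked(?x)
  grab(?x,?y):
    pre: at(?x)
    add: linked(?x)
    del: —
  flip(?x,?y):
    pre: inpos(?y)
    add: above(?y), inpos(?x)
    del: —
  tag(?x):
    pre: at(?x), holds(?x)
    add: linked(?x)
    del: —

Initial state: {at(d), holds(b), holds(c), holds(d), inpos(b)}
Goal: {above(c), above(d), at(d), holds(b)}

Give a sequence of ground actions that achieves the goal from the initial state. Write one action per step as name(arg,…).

1. flip(d,b)  →  {above(b), at(d), holds(b), holds(c), holds(d), inpos(b), inpos(d)}
2. flip(c,d)  →  {above(b), above(d), at(d), holds(b), holds(c), holds(d), inpos(b), inpos(c), inpos(d)}
3. flip(d,c)  →  {above(b), above(c), above(d), at(d), holds(b), holds(c), holds(d), inpos(b), inpos(c), inpos(d)}

flip(d,b); flip(c,d); flip(d,c)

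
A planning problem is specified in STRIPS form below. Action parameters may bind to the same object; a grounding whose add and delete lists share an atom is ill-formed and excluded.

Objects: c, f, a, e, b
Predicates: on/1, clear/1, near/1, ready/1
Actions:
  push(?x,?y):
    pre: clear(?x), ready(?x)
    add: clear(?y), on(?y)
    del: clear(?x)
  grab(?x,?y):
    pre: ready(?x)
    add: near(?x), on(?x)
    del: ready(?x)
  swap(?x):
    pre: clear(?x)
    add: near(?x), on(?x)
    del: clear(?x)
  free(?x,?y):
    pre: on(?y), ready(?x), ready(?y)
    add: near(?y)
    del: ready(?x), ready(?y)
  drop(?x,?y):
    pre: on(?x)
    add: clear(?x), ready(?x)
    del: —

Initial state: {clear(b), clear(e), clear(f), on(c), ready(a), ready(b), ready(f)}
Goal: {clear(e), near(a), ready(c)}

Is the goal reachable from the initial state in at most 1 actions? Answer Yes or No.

No

1. grab(a,c)  →  {clear(b), clear(e), clear(f), near(a), on(a), on(c), ready(b), ready(f)}
2. drop(c,c)  →  {clear(b), clear(c), clear(e), clear(f), near(a), on(a), on(c), ready(b), ready(c), ready(f)}
optimal plan length = 2; 2 > 1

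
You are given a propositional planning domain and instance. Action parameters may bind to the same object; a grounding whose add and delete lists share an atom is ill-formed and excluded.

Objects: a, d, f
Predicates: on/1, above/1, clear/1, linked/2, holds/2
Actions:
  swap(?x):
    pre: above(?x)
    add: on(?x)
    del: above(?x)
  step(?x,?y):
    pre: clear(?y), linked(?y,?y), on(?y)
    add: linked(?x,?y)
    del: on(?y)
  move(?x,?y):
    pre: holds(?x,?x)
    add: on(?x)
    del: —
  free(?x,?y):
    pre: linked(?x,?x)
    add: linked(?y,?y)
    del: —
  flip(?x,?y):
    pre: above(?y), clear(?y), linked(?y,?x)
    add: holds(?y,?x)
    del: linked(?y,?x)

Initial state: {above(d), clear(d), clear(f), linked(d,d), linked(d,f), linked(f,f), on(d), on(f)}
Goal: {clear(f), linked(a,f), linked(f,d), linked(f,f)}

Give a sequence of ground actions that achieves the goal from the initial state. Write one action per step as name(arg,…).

1. step(a,f)  →  {above(d), clear(d), clear(f), linked(a,f), linked(d,d), linked(d,f), linked(f,f), on(d)}
2. step(f,d)  →  {above(d), clear(d), clear(f), linked(a,f), linked(d,d), linked(d,f), linked(f,d), linked(f,f)}

step(a,f); step(f,d)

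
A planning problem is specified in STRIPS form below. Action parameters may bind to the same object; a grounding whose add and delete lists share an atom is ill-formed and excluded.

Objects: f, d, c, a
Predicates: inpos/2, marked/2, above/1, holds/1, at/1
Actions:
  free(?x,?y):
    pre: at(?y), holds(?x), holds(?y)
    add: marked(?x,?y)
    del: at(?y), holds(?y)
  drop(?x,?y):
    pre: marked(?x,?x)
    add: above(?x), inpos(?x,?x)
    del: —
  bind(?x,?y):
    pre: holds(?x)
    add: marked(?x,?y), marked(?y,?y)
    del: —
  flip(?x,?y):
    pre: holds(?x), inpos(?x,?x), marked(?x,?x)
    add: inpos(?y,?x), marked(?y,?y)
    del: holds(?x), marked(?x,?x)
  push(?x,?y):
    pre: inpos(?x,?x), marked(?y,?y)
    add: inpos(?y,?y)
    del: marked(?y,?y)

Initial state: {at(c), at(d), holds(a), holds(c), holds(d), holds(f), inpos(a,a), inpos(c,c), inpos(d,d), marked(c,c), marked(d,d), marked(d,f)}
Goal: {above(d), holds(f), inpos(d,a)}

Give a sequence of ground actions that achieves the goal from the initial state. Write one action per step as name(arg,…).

drop(d,f); bind(f,a); flip(a,d)

1. drop(d,f)  →  {above(d), at(c), at(d), holds(a), holds(c), holds(d), holds(f), inpos(a,a), inpos(c,c), inpos(d,d), marked(c,c), marked(d,d), marked(d,f)}
2. bind(f,a)  →  {above(d), at(c), at(d), holds(a), holds(c), holds(d), holds(f), inpos(a,a), inpos(c,c), inpos(d,d), marked(a,a), marked(c,c), marked(d,d), marked(d,f), marked(f,a)}
3. flip(a,d)  →  {above(d), at(c), at(d), holds(c), holds(d), holds(f), inpos(a,a), inpos(c,c), inpos(d,a), inpos(d,d), marked(c,c), marked(d,d), marked(d,f), marked(f,a)}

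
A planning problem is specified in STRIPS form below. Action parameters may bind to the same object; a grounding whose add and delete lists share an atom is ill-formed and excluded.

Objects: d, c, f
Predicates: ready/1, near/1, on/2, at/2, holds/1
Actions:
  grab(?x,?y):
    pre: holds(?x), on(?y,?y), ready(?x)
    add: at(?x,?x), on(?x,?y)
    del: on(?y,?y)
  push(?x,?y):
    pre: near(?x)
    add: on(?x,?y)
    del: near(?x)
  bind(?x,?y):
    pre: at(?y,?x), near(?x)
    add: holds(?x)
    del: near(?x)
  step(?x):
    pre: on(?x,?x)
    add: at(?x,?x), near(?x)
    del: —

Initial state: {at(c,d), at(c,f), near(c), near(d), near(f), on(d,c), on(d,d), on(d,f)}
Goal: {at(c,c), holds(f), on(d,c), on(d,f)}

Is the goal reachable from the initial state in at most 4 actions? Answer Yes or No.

1. push(c,c)  →  {at(c,d), at(c,f), near(d), near(f), on(c,c), on(d,c), on(d,d), on(d,f)}
2. bind(f,c)  →  {at(c,d), at(c,f), holds(f), near(d), on(c,c), on(d,c), on(d,d), on(d,f)}
3. step(c)  →  {at(c,c), at(c,d), at(c,f), holds(f), near(c), near(d), on(c,c), on(d,c), on(d,d), on(d,f)}
optimal plan length = 3; 3 ≤ 4

Yes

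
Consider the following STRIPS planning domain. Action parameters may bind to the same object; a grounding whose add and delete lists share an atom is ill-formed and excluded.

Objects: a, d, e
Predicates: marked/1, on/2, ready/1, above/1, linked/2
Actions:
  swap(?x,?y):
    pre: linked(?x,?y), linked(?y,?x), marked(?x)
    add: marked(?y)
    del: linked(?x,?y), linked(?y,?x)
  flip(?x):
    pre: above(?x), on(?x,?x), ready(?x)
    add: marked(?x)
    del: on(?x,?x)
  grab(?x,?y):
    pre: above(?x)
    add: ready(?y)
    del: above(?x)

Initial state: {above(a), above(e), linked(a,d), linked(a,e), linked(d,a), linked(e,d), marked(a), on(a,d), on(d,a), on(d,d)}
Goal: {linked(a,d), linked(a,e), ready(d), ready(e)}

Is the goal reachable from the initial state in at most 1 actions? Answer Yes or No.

No

1. grab(a,d)  →  {above(e), linked(a,d), linked(a,e), linked(d,a), linked(e,d), marked(a), on(a,d), on(d,a), on(d,d), ready(d)}
2. grab(e,e)  →  {linked(a,d), linked(a,e), linked(d,a), linked(e,d), marked(a), on(a,d), on(d,a), on(d,d), ready(d), ready(e)}
optimal plan length = 2; 2 > 1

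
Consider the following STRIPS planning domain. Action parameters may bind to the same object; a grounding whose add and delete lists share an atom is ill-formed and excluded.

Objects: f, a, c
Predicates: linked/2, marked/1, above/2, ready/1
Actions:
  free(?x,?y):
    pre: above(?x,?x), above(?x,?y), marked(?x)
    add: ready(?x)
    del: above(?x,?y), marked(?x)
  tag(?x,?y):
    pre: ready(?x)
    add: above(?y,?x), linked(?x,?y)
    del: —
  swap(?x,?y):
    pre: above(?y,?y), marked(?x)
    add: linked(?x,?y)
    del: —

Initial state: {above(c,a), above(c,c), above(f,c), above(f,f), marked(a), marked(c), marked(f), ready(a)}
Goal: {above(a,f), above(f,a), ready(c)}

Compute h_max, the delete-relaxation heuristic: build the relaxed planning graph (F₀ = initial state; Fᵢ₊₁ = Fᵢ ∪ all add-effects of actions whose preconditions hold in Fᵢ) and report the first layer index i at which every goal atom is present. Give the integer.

F0 = init (8 atoms)
F1 = F0 ∪ {above(a,a), above(f,a), linked(a,a), linked(a,c), linked(a,f), linked(c,c), linked(c,f), linked(f,c), linked(f,f), ready(c), ready(f)}  (19 atoms)
F2 = F1 ∪ {above(a,c), above(a,f), above(c,f), linked(c,a), linked(f,a)}  (24 atoms)
goal ⊆ F2  ⇒  h_max = 2

2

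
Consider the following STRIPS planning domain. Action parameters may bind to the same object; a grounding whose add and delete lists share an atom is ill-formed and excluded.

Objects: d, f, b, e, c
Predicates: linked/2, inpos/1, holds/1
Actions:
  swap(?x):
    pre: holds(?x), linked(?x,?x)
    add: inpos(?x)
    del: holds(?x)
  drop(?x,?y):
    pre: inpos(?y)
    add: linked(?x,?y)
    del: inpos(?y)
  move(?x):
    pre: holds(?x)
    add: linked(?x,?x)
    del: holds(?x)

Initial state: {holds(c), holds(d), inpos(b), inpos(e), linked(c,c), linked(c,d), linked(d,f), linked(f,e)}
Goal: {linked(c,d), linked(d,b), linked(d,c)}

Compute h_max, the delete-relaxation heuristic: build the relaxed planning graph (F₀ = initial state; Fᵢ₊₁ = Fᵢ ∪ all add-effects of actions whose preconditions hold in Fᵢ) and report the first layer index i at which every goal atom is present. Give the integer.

2

F0 = init (8 atoms)
F1 = F0 ∪ {inpos(c), linked(b,b), linked(b,e), linked(c,b), linked(c,e), linked(d,b), linked(d,d), linked(d,e), linked(e,b), linked(e,e), linked(f,b)}  (19 atoms)
F2 = F1 ∪ {inpos(d), linked(b,c), linked(d,c), linked(e,c), linked(f,c)}  (24 atoms)
goal ⊆ F2  ⇒  h_max = 2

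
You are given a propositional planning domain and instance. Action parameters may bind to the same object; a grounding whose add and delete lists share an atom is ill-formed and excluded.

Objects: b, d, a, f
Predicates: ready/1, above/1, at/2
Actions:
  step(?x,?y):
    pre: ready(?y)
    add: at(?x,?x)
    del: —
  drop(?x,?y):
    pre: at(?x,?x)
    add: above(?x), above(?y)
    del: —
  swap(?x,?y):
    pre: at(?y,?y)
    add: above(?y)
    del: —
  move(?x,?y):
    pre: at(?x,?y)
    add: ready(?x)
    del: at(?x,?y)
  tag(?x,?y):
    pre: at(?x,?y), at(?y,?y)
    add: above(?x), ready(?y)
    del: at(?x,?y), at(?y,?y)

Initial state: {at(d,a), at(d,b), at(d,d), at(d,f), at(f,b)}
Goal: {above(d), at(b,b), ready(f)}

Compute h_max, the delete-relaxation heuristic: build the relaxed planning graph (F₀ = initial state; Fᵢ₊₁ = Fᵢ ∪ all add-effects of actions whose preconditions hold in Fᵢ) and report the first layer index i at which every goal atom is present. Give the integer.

F0 = init (5 atoms)
F1 = F0 ∪ {above(a), above(b), above(d), above(f), ready(d), ready(f)}  (11 atoms)
F2 = F1 ∪ {at(a,a), at(b,b), at(f,f)}  (14 atoms)
goal ⊆ F2  ⇒  h_max = 2

2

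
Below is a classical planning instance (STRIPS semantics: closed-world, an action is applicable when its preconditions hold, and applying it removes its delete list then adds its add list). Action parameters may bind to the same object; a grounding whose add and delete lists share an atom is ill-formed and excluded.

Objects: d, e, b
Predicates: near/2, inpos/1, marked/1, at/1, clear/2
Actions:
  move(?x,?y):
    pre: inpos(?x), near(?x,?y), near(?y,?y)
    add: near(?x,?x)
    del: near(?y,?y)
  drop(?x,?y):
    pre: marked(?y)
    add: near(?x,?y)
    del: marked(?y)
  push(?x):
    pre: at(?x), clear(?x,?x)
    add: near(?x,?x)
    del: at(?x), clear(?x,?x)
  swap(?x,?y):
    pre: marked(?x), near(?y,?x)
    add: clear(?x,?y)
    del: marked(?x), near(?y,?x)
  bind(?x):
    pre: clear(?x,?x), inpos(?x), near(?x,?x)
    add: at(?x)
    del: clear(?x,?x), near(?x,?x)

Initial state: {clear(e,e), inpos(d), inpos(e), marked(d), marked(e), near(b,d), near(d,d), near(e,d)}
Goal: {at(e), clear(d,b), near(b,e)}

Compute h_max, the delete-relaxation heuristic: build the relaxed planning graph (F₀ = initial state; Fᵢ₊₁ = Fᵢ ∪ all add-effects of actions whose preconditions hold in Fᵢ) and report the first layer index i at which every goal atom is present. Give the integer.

2

F0 = init (8 atoms)
F1 = F0 ∪ {clear(d,b), clear(d,d), clear(d,e), near(b,e), near(d,e), near(e,e)}  (14 atoms)
F2 = F1 ∪ {at(d), at(e), clear(e,b), clear(e,d)}  (18 atoms)
goal ⊆ F2  ⇒  h_max = 2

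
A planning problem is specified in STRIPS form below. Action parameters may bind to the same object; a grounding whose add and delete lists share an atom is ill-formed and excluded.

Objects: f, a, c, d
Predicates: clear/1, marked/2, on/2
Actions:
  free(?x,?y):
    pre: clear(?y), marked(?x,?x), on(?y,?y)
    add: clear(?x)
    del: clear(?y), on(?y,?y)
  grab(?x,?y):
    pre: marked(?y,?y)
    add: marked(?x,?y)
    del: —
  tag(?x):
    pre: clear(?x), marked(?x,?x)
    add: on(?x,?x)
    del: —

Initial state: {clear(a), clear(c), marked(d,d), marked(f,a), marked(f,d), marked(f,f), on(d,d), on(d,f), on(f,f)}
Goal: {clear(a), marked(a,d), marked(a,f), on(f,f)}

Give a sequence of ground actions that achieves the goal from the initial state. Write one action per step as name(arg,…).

grab(a,f); grab(a,d)

1. grab(a,f)  →  {clear(a), clear(c), marked(a,f), marked(d,d), marked(f,a), marked(f,d), marked(f,f), on(d,d), on(d,f), on(f,f)}
2. grab(a,d)  →  {clear(a), clear(c), marked(a,d), marked(a,f), marked(d,d), marked(f,a), marked(f,d), marked(f,f), on(d,d), on(d,f), on(f,f)}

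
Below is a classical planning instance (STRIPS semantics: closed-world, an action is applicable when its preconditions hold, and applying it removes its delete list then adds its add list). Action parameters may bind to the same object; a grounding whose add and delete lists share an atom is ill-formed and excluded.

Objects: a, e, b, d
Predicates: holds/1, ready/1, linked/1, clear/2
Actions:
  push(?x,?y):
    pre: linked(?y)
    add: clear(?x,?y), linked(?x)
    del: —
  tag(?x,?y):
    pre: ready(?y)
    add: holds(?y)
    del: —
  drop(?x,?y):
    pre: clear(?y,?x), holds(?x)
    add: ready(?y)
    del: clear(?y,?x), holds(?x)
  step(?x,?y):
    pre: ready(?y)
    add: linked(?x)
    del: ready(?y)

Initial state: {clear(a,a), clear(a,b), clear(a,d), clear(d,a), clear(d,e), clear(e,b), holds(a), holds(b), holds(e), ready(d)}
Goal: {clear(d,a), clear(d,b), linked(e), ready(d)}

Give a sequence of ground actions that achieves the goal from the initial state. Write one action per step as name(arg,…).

drop(a,a); step(e,a); push(b,e); push(d,b)

1. drop(a,a)  →  {clear(a,b), clear(a,d), clear(d,a), clear(d,e), clear(e,b), holds(b), holds(e), ready(a), ready(d)}
2. step(e,a)  →  {clear(a,b), clear(a,d), clear(d,a), clear(d,e), clear(e,b), holds(b), holds(e), linked(e), ready(d)}
3. push(b,e)  →  {clear(a,b), clear(a,d), clear(b,e), clear(d,a), clear(d,e), clear(e,b), holds(b), holds(e), linked(b), linked(e), ready(d)}
4. push(d,b)  →  {clear(a,b), clear(a,d), clear(b,e), clear(d,a), clear(d,b), clear(d,e), clear(e,b), holds(b), holds(e), linked(b), linked(d), linked(e), ready(d)}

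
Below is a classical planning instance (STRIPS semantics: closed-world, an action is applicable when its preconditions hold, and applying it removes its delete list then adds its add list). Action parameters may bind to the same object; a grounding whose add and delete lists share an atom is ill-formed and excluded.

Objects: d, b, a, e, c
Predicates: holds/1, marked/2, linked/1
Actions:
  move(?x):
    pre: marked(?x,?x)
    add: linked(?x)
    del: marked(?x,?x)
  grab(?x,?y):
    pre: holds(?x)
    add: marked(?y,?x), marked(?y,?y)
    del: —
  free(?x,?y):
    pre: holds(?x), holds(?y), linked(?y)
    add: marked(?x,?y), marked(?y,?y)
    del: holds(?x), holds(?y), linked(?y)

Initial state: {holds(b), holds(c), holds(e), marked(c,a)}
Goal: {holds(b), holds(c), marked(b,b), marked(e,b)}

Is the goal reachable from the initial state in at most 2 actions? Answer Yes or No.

1. grab(b,b)  →  {holds(b), holds(c), holds(e), marked(b,b), marked(c,a)}
2. grab(b,e)  →  {holds(b), holds(c), holds(e), marked(b,b), marked(c,a), marked(e,b), marked(e,e)}
optimal plan length = 2; 2 ≤ 2

Yes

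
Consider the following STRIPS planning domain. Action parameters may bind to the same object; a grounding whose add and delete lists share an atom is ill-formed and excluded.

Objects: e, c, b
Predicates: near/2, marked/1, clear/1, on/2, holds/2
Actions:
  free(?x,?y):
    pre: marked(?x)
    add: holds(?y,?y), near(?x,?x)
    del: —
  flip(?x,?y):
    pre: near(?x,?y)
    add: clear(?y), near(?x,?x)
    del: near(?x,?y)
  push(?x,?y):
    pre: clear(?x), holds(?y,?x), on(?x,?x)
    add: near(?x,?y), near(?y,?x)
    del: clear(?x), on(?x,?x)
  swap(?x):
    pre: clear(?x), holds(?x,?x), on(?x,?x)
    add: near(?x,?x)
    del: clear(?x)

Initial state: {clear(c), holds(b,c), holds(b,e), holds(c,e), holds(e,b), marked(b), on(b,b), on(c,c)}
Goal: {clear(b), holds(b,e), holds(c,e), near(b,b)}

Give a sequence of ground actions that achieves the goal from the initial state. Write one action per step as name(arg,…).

1. free(b,e)  →  {clear(c), holds(b,c), holds(b,e), holds(c,e), holds(e,b), holds(e,e), marked(b), near(b,b), on(b,b), on(c,c)}
2. push(c,b)  →  {holds(b,c), holds(b,e), holds(c,e), holds(e,b), holds(e,e), marked(b), near(b,b), near(b,c), near(c,b), on(b,b)}
3. flip(c,b)  →  {clear(b), holds(b,c), holds(b,e), holds(c,e), holds(e,b), holds(e,e), marked(b), near(b,b), near(b,c), near(c,c), on(b,b)}

free(b,e); push(c,b); flip(c,b)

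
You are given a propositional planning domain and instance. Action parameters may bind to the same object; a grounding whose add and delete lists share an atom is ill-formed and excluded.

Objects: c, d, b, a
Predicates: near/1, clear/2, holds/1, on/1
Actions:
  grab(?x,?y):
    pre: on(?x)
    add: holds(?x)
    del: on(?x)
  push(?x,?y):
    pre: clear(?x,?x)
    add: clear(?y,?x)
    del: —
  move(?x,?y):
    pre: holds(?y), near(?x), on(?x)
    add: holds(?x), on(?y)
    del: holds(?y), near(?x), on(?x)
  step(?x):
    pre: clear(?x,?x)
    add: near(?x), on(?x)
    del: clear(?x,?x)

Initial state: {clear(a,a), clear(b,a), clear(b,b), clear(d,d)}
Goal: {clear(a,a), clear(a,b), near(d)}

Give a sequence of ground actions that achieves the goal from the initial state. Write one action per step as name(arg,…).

1. push(b,a)  →  {clear(a,a), clear(a,b), clear(b,a), clear(b,b), clear(d,d)}
2. step(d)  →  {clear(a,a), clear(a,b), clear(b,a), clear(b,b), near(d), on(d)}

push(b,a); step(d)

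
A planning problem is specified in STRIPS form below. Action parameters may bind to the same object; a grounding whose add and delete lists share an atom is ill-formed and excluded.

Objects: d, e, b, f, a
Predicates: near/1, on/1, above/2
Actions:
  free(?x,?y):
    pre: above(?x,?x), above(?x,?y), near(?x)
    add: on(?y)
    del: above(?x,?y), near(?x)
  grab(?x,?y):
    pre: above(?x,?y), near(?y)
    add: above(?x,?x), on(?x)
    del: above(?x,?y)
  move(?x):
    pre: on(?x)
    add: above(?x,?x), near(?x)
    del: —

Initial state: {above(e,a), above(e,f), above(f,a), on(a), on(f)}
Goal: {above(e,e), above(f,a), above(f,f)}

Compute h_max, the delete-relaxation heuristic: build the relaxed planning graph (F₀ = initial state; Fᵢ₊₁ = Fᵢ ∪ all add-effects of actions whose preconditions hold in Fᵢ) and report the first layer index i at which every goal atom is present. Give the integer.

F0 = init (5 atoms)
F1 = F0 ∪ {above(a,a), above(f,f), near(a), near(f)}  (9 atoms)
F2 = F1 ∪ {above(e,e), on(e)}  (11 atoms)
goal ⊆ F2  ⇒  h_max = 2

2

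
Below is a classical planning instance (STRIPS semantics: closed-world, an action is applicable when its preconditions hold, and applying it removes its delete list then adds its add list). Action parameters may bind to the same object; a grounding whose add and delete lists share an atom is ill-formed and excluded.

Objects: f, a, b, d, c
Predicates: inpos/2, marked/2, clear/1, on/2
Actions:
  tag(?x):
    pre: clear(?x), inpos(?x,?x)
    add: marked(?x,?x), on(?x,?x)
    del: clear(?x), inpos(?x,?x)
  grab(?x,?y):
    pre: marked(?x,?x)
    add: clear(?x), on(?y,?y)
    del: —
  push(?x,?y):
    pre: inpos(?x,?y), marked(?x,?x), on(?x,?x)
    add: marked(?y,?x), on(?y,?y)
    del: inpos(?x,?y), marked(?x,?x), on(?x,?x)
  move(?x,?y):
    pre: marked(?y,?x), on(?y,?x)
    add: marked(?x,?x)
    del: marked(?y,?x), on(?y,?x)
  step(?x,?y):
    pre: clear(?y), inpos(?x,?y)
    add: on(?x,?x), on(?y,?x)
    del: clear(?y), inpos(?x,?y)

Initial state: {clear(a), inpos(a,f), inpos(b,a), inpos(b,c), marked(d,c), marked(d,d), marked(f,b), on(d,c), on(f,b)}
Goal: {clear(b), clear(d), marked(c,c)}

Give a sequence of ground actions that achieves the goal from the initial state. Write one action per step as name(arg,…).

grab(d,f); move(b,f); grab(b,f); move(c,d)

1. grab(d,f)  →  {clear(a), clear(d), inpos(a,f), inpos(b,a), inpos(b,c), marked(d,c), marked(d,d), marked(f,b), on(d,c), on(f,b), on(f,f)}
2. move(b,f)  →  {clear(a), clear(d), inpos(a,f), inpos(b,a), inpos(b,c), marked(b,b), marked(d,c), marked(d,d), on(d,c), on(f,f)}
3. grab(b,f)  →  {clear(a), clear(b), clear(d), inpos(a,f), inpos(b,a), inpos(b,c), marked(b,b), marked(d,c), marked(d,d), on(d,c), on(f,f)}
4. move(c,d)  →  {clear(a), clear(b), clear(d), inpos(a,f), inpos(b,a), inpos(b,c), marked(b,b), marked(c,c), marked(d,d), on(f,f)}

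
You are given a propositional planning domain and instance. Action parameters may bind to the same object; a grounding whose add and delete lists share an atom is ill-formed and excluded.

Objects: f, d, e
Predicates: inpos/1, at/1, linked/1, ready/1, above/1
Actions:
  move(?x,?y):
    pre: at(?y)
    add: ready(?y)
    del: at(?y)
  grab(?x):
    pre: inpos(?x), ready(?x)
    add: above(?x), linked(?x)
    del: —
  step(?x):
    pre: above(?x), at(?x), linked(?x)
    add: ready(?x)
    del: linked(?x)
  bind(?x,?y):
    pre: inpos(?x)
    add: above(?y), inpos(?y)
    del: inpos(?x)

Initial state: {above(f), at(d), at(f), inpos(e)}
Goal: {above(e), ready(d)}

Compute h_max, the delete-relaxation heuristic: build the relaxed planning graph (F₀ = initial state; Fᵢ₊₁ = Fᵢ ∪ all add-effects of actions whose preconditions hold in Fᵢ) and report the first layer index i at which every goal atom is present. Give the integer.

2

F0 = init (4 atoms)
F1 = F0 ∪ {above(d), inpos(d), inpos(f), ready(d), ready(f)}  (9 atoms)
F2 = F1 ∪ {above(e), linked(d), linked(f)}  (12 atoms)
goal ⊆ F2  ⇒  h_max = 2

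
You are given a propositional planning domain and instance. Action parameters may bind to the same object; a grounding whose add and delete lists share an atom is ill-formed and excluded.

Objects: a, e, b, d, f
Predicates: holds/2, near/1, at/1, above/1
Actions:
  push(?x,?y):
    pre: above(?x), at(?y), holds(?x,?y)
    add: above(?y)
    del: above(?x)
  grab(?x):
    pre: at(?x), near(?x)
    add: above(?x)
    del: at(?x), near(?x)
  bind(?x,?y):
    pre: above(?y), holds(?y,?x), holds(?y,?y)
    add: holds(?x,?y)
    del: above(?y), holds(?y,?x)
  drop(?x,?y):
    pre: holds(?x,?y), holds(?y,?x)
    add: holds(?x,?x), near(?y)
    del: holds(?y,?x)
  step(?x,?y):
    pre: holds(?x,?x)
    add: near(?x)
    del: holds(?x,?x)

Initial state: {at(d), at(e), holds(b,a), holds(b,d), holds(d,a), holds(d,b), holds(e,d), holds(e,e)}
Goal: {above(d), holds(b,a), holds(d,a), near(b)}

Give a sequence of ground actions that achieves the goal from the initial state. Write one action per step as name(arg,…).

drop(b,d); grab(d); step(b,a)

1. drop(b,d)  →  {at(d), at(e), holds(b,a), holds(b,b), holds(b,d), holds(d,a), holds(e,d), holds(e,e), near(d)}
2. grab(d)  →  {above(d), at(e), holds(b,a), holds(b,b), holds(b,d), holds(d,a), holds(e,d), holds(e,e)}
3. step(b,a)  →  {above(d), at(e), holds(b,a), holds(b,d), holds(d,a), holds(e,d), holds(e,e), near(b)}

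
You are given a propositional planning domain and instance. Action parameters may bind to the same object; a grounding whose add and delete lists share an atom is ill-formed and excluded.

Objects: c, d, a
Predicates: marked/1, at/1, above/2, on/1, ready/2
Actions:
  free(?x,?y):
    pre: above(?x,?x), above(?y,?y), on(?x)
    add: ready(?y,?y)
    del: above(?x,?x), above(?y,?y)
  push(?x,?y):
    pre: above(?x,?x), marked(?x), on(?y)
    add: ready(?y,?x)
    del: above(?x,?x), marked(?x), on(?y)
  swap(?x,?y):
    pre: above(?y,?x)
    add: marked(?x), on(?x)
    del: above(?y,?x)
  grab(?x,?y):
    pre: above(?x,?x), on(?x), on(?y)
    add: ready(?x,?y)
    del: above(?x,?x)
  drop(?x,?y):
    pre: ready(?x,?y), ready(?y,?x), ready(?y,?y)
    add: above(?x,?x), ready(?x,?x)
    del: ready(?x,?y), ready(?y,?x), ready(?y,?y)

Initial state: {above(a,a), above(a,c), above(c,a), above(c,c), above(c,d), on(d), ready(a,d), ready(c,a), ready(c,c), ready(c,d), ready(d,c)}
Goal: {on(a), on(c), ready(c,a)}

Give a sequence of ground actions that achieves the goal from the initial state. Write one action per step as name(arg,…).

swap(c,c); swap(a,c)

1. swap(c,c)  →  {above(a,a), above(a,c), above(c,a), above(c,d), marked(c), on(c), on(d), ready(a,d), ready(c,a), ready(c,c), ready(c,d), ready(d,c)}
2. swap(a,c)  →  {above(a,a), above(a,c), above(c,d), marked(a), marked(c), on(a), on(c), on(d), ready(a,d), ready(c,a), ready(c,c), ready(c,d), ready(d,c)}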